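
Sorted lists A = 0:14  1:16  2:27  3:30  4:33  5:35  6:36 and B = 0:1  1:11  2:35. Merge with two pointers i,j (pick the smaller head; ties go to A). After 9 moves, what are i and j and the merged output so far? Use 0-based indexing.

i=6, j=3, merged so far=[1, 11, 14, 16, 27, 30, 33, 35, 35]

i=0 j=0: A[i]=14>B[j]=1 take 1, j++
i=0 j=1: A[i]=14>B[j]=11 take 11, j++
i=0 j=2: A[i]=14<=B[j]=35 take 14, i++
i=1 j=2: A[i]=16<=B[j]=35 take 16, i++
i=2 j=2: A[i]=27<=B[j]=35 take 27, i++
i=3 j=2: A[i]=30<=B[j]=35 take 30, i++
i=4 j=2: A[i]=33<=B[j]=35 take 33, i++
i=5 j=2: A[i]=35<=B[j]=35 take 35, i++
i=6 j=2: A[i]=36>B[j]=35 take 35, j++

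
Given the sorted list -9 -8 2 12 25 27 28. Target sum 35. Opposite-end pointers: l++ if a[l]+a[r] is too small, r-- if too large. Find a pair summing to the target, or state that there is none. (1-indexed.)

[1,7] -9+28=19 <35 → l++
[2,7] -8+28=20 <35 → l++
[3,7] 2+28=30 <35 → l++
[4,7] 12+28=40 >35 → r--
[4,6] 12+27=39 >35 → r--
[4,5] 12+25=37 >35 → r--

no pair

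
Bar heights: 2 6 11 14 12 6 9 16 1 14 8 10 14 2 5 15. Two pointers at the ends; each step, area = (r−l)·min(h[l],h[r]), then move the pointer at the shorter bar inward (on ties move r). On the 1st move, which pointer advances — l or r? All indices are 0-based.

l

l=0 r=15: min(2,15)*15=30 best=30 *, l++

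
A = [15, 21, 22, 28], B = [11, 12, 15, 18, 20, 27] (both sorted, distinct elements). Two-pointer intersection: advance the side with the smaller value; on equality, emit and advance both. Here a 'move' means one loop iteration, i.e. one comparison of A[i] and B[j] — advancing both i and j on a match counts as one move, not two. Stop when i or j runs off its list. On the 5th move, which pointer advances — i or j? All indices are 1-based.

i=1 j=1: 15>11, j++
i=1 j=2: 15>12, j++
i=1 j=3: 15==15 emit, i++,j++
i=2 j=4: 21>18, j++
i=2 j=5: 21>20, j++

j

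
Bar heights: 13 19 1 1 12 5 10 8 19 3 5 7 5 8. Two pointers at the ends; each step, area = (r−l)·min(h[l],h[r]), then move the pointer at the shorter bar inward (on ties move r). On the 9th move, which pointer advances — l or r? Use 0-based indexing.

r

l=0 r=13: min(13,8)*13=104 best=104 *, r--
l=0 r=12: min(13,5)*12=60 best=104, r--
l=0 r=11: min(13,7)*11=77 best=104, r--
l=0 r=10: min(13,5)*10=50 best=104, r--
l=0 r=9: min(13,3)*9=27 best=104, r--
l=0 r=8: min(13,19)*8=104 best=104, l++
l=1 r=8: min(19,19)*7=133 best=133 *, r--
l=1 r=7: min(19,8)*6=48 best=133, r--
l=1 r=6: min(19,10)*5=50 best=133, r--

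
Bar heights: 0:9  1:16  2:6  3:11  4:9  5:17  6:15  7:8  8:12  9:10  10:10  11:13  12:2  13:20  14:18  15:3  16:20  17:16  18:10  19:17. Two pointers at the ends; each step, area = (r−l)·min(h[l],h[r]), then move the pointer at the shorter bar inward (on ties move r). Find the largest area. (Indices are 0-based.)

max area = 288

[0,19] min(9,17)*19=171 best=171 * → l++
[1,19] min(16,17)*18=288 best=288 * → l++
[2,19] min(6,17)*17=102 best=288 → l++
[3,19] min(11,17)*16=176 best=288 → l++
[4,19] min(9,17)*15=135 best=288 → l++
[5,19] min(17,17)*14=238 best=288 → r--
[5,18] min(17,10)*13=130 best=288 → r--
[5,17] min(17,16)*12=192 best=288 → r--
[5,16] min(17,20)*11=187 best=288 → l++
[6,16] min(15,20)*10=150 best=288 → l++
[7,16] min(8,20)*9=72 best=288 → l++
[8,16] min(12,20)*8=96 best=288 → l++
[9,16] min(10,20)*7=70 best=288 → l++
[10,16] min(10,20)*6=60 best=288 → l++
[11,16] min(13,20)*5=65 best=288 → l++
[12,16] min(2,20)*4=8 best=288 → l++
[13,16] min(20,20)*3=60 best=288 → r--
[13,15] min(20,3)*2=6 best=288 → r--
[13,14] min(20,18)*1=18 best=288 → r--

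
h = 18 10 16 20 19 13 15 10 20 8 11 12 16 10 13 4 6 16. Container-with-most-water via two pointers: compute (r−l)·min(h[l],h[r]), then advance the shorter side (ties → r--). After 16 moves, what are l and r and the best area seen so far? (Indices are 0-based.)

l=3, r=4, best area=272

[0,17] min(18,16)*17=272 best=272 * → r--
[0,16] min(18,6)*16=96 best=272 → r--
[0,15] min(18,4)*15=60 best=272 → r--
[0,14] min(18,13)*14=182 best=272 → r--
[0,13] min(18,10)*13=130 best=272 → r--
[0,12] min(18,16)*12=192 best=272 → r--
[0,11] min(18,12)*11=132 best=272 → r--
[0,10] min(18,11)*10=110 best=272 → r--
[0,9] min(18,8)*9=72 best=272 → r--
[0,8] min(18,20)*8=144 best=272 → l++
[1,8] min(10,20)*7=70 best=272 → l++
[2,8] min(16,20)*6=96 best=272 → l++
[3,8] min(20,20)*5=100 best=272 → r--
[3,7] min(20,10)*4=40 best=272 → r--
[3,6] min(20,15)*3=45 best=272 → r--
[3,5] min(20,13)*2=26 best=272 → r--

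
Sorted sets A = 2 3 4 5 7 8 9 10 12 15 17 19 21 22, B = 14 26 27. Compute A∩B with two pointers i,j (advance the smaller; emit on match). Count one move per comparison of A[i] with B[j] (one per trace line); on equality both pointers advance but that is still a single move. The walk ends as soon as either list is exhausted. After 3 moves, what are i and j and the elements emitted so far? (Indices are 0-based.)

[i=0,j=0] 2<14 → i++
[i=1,j=0] 3<14 → i++
[i=2,j=0] 4<14 → i++

i=3, j=0, emitted=[]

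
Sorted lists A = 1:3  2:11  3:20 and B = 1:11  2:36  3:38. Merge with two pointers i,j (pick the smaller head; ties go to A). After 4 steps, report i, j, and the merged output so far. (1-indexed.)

[i=1,j=1] A[i]=3<=B[j]=11 take 3 → i++
[i=2,j=1] A[i]=11<=B[j]=11 take 11 → i++
[i=3,j=1] A[i]=20>B[j]=11 take 11 → j++
[i=3,j=2] A[i]=20<=B[j]=36 take 20 → i++

i=4, j=2, merged so far=[3, 11, 11, 20]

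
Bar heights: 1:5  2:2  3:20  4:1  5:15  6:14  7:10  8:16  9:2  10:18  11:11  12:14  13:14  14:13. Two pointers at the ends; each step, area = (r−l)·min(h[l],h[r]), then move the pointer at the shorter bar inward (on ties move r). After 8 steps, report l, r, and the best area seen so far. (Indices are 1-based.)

l=3, r=8, best area=143

l=1 r=14: min(5,13)*13=65 best=65 *, l++
l=2 r=14: min(2,13)*12=24 best=65, l++
l=3 r=14: min(20,13)*11=143 best=143 *, r--
l=3 r=13: min(20,14)*10=140 best=143, r--
l=3 r=12: min(20,14)*9=126 best=143, r--
l=3 r=11: min(20,11)*8=88 best=143, r--
l=3 r=10: min(20,18)*7=126 best=143, r--
l=3 r=9: min(20,2)*6=12 best=143, r--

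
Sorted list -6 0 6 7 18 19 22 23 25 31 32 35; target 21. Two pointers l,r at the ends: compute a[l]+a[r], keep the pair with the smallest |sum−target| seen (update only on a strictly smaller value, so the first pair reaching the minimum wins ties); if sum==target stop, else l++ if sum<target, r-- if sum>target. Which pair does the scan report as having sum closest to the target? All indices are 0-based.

pair (0, 22) with sum 22 (|Δ|=1)

[0,11] -6+35=29 d=8 * → r--
[0,10] -6+32=26 d=5 * → r--
[0,9] -6+31=25 d=4 * → r--
[0,8] -6+25=19 d=2 * → l++
[1,8] 0+25=25 d=4 → r--
[1,7] 0+23=23 d=2 → r--
[1,6] 0+22=22 d=1 * → r--
[1,5] 0+19=19 d=2 → l++
[2,5] 6+19=25 d=4 → r--
[2,4] 6+18=24 d=3 → r--
[2,3] 6+7=13 d=8 → l++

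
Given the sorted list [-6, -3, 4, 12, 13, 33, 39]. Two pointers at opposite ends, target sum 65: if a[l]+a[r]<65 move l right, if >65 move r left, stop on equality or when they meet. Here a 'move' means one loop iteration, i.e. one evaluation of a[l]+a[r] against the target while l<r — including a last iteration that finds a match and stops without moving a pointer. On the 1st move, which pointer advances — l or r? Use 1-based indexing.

l

l=1 r=7: -6+39=33 <65, l++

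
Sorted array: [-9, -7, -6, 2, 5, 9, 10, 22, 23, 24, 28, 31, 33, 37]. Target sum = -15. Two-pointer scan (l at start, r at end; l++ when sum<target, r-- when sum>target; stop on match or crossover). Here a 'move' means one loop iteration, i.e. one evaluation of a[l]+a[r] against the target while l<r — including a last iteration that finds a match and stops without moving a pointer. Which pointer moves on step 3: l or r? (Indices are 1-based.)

[1,14] -9+37=28 >-15 → r--
[1,13] -9+33=24 >-15 → r--
[1,12] -9+31=22 >-15 → r--

r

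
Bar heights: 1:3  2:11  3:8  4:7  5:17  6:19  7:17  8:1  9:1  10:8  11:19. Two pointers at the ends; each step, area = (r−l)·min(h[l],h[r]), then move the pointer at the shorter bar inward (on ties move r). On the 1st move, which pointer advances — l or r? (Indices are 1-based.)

l

[1,11] min(3,19)*10=30 best=30 * → l++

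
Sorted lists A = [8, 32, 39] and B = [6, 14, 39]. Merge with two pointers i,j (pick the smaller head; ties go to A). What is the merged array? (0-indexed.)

i=0 j=0: A[i]=8>B[j]=6 take 6, j++
i=0 j=1: A[i]=8<=B[j]=14 take 8, i++
i=1 j=1: A[i]=32>B[j]=14 take 14, j++
i=1 j=2: A[i]=32<=B[j]=39 take 32, i++
i=2 j=2: A[i]=39<=B[j]=39 take 39, i++
i=3 j=2: A done, take B[j]=39, j++

[6, 8, 14, 32, 39, 39]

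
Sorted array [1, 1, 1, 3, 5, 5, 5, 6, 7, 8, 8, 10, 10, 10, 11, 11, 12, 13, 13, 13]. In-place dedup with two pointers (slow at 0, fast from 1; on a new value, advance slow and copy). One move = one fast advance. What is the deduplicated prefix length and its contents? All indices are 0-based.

(s=0,f=1) a[fast]=1=a[slow] dup → fast++
(s=0,f=2) a[fast]=1=a[slow] dup → fast++
(s=0,f=3) a[fast]=3≠a[slow]=1 write a[1]=3 → slow++,fast++
(s=1,f=4) a[fast]=5≠a[slow]=3 write a[2]=5 → slow++,fast++
(s=2,f=5) a[fast]=5=a[slow] dup → fast++
(s=2,f=6) a[fast]=5=a[slow] dup → fast++
(s=2,f=7) a[fast]=6≠a[slow]=5 write a[3]=6 → slow++,fast++
(s=3,f=8) a[fast]=7≠a[slow]=6 write a[4]=7 → slow++,fast++
(s=4,f=9) a[fast]=8≠a[slow]=7 write a[5]=8 → slow++,fast++
(s=5,f=10) a[fast]=8=a[slow] dup → fast++
(s=5,f=11) a[fast]=10≠a[slow]=8 write a[6]=10 → slow++,fast++
(s=6,f=12) a[fast]=10=a[slow] dup → fast++
(s=6,f=13) a[fast]=10=a[slow] dup → fast++
(s=6,f=14) a[fast]=11≠a[slow]=10 write a[7]=11 → slow++,fast++
(s=7,f=15) a[fast]=11=a[slow] dup → fast++
(s=7,f=16) a[fast]=12≠a[slow]=11 write a[8]=12 → slow++,fast++
(s=8,f=17) a[fast]=13≠a[slow]=12 write a[9]=13 → slow++,fast++
(s=9,f=18) a[fast]=13=a[slow] dup → fast++
(s=9,f=19) a[fast]=13=a[slow] dup → fast++

length 10; prefix = [1, 3, 5, 6, 7, 8, 10, 11, 12, 13]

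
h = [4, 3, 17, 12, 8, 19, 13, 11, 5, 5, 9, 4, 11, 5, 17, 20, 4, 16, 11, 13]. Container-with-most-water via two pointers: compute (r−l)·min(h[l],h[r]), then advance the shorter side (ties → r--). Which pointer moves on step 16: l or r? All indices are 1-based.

l

l=1 r=20: min(4,13)*19=76 best=76 *, l++
l=2 r=20: min(3,13)*18=54 best=76, l++
l=3 r=20: min(17,13)*17=221 best=221 *, r--
l=3 r=19: min(17,11)*16=176 best=221, r--
l=3 r=18: min(17,16)*15=240 best=240 *, r--
l=3 r=17: min(17,4)*14=56 best=240, r--
l=3 r=16: min(17,20)*13=221 best=240, l++
l=4 r=16: min(12,20)*12=144 best=240, l++
l=5 r=16: min(8,20)*11=88 best=240, l++
l=6 r=16: min(19,20)*10=190 best=240, l++
l=7 r=16: min(13,20)*9=117 best=240, l++
l=8 r=16: min(11,20)*8=88 best=240, l++
l=9 r=16: min(5,20)*7=35 best=240, l++
l=10 r=16: min(5,20)*6=30 best=240, l++
l=11 r=16: min(9,20)*5=45 best=240, l++
l=12 r=16: min(4,20)*4=16 best=240, l++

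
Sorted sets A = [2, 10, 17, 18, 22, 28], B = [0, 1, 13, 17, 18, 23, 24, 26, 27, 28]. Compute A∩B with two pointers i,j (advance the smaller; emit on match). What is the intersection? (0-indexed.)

intersection = [17, 18, 28]

[i=0,j=0] 2>0 → j++
[i=0,j=1] 2>1 → j++
[i=0,j=2] 2<13 → i++
[i=1,j=2] 10<13 → i++
[i=2,j=2] 17>13 → j++
[i=2,j=3] 17==17 emit → i++,j++
[i=3,j=4] 18==18 emit → i++,j++
[i=4,j=5] 22<23 → i++
[i=5,j=5] 28>23 → j++
[i=5,j=6] 28>24 → j++
[i=5,j=7] 28>26 → j++
[i=5,j=8] 28>27 → j++
[i=5,j=9] 28==28 emit → i++,j++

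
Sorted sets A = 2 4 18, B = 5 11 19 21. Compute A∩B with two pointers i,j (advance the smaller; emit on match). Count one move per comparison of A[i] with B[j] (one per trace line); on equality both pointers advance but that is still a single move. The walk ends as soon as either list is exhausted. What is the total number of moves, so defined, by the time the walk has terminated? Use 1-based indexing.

5 moves

i=1 j=1: 2<5, i++
i=2 j=1: 4<5, i++
i=3 j=1: 18>5, j++
i=3 j=2: 18>11, j++
i=3 j=3: 18<19, i++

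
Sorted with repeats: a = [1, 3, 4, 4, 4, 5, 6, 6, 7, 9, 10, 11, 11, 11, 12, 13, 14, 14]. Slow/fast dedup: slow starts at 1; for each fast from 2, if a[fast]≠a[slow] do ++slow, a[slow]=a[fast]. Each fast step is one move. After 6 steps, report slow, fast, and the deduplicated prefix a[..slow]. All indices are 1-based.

slow=1 fast=2: a[fast]=3≠a[slow]=1 write a[2]=3, slow++,fast++
slow=2 fast=3: a[fast]=4≠a[slow]=3 write a[3]=4, slow++,fast++
slow=3 fast=4: a[fast]=4=a[slow] dup, fast++
slow=3 fast=5: a[fast]=4=a[slow] dup, fast++
slow=3 fast=6: a[fast]=5≠a[slow]=4 write a[4]=5, slow++,fast++
slow=4 fast=7: a[fast]=6≠a[slow]=5 write a[5]=6, slow++,fast++

slow=5, fast=8, prefix=[1, 3, 4, 5, 6]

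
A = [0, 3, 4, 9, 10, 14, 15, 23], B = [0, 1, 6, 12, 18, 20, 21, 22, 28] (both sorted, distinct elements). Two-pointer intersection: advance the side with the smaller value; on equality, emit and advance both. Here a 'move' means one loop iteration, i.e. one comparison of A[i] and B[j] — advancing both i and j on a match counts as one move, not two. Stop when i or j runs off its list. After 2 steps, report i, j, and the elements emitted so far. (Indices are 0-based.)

i=1, j=2, emitted=[0]

i=0 j=0: 0==0 emit, i++,j++
i=1 j=1: 3>1, j++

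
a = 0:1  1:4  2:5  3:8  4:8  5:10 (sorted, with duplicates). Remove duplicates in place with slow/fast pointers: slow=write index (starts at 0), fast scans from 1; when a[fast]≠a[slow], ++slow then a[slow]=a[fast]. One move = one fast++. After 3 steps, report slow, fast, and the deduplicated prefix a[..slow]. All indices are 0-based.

slow=3, fast=4, prefix=[1, 4, 5, 8]

(s=0,f=1) a[fast]=4≠a[slow]=1 write a[1]=4 → slow++,fast++
(s=1,f=2) a[fast]=5≠a[slow]=4 write a[2]=5 → slow++,fast++
(s=2,f=3) a[fast]=8≠a[slow]=5 write a[3]=8 → slow++,fast++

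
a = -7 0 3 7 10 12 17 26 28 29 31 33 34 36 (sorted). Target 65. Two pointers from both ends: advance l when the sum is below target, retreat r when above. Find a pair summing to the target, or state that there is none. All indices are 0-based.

(29, 36)

[0,13] -7+36=29 <65 → l++
[1,13] 0+36=36 <65 → l++
[2,13] 3+36=39 <65 → l++
[3,13] 7+36=43 <65 → l++
[4,13] 10+36=46 <65 → l++
[5,13] 12+36=48 <65 → l++
[6,13] 17+36=53 <65 → l++
[7,13] 26+36=62 <65 → l++
[8,13] 28+36=64 <65 → l++
[9,13] 29+36=65 → found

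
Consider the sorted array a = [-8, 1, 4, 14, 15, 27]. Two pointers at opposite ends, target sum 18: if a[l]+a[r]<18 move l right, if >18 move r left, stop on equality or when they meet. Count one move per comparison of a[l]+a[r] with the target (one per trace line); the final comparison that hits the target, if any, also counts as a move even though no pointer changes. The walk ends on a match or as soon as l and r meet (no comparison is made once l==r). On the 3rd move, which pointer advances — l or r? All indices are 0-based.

l=0 r=5: -8+27=19 >18, r--
l=0 r=4: -8+15=7 <18, l++
l=1 r=4: 1+15=16 <18, l++

l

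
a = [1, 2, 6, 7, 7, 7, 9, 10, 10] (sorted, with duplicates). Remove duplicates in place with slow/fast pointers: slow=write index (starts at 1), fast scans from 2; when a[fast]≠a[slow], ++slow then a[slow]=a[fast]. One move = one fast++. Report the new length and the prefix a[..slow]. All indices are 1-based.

(s=1,f=2) a[fast]=2≠a[slow]=1 write a[2]=2 → slow++,fast++
(s=2,f=3) a[fast]=6≠a[slow]=2 write a[3]=6 → slow++,fast++
(s=3,f=4) a[fast]=7≠a[slow]=6 write a[4]=7 → slow++,fast++
(s=4,f=5) a[fast]=7=a[slow] dup → fast++
(s=4,f=6) a[fast]=7=a[slow] dup → fast++
(s=4,f=7) a[fast]=9≠a[slow]=7 write a[5]=9 → slow++,fast++
(s=5,f=8) a[fast]=10≠a[slow]=9 write a[6]=10 → slow++,fast++
(s=6,f=9) a[fast]=10=a[slow] dup → fast++

length 6; prefix = [1, 2, 6, 7, 9, 10]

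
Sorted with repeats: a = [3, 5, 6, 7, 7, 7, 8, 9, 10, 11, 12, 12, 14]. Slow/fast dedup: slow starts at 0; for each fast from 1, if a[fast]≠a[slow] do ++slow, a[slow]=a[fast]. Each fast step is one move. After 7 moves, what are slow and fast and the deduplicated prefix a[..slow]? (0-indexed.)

(s=0,f=1) a[fast]=5≠a[slow]=3 write a[1]=5 → slow++,fast++
(s=1,f=2) a[fast]=6≠a[slow]=5 write a[2]=6 → slow++,fast++
(s=2,f=3) a[fast]=7≠a[slow]=6 write a[3]=7 → slow++,fast++
(s=3,f=4) a[fast]=7=a[slow] dup → fast++
(s=3,f=5) a[fast]=7=a[slow] dup → fast++
(s=3,f=6) a[fast]=8≠a[slow]=7 write a[4]=8 → slow++,fast++
(s=4,f=7) a[fast]=9≠a[slow]=8 write a[5]=9 → slow++,fast++

slow=5, fast=8, prefix=[3, 5, 6, 7, 8, 9]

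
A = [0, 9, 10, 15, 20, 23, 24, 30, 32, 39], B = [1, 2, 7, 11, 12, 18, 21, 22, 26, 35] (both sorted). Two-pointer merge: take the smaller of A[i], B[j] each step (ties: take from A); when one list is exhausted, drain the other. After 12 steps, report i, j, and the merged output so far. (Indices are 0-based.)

i=5, j=7, merged so far=[0, 1, 2, 7, 9, 10, 11, 12, 15, 18, 20, 21]

[i=0,j=0] A[i]=0<=B[j]=1 take 0 → i++
[i=1,j=0] A[i]=9>B[j]=1 take 1 → j++
[i=1,j=1] A[i]=9>B[j]=2 take 2 → j++
[i=1,j=2] A[i]=9>B[j]=7 take 7 → j++
[i=1,j=3] A[i]=9<=B[j]=11 take 9 → i++
[i=2,j=3] A[i]=10<=B[j]=11 take 10 → i++
[i=3,j=3] A[i]=15>B[j]=11 take 11 → j++
[i=3,j=4] A[i]=15>B[j]=12 take 12 → j++
[i=3,j=5] A[i]=15<=B[j]=18 take 15 → i++
[i=4,j=5] A[i]=20>B[j]=18 take 18 → j++
[i=4,j=6] A[i]=20<=B[j]=21 take 20 → i++
[i=5,j=6] A[i]=23>B[j]=21 take 21 → j++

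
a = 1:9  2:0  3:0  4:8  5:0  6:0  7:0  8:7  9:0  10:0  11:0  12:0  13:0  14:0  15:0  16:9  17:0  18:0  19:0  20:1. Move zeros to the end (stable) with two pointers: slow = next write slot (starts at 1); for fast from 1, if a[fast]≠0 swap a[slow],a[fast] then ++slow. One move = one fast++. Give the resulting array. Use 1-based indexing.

(s=1,f=1) a[fast]=9≠0 swap→a[1]=9 → slow++,fast++
(s=2,f=2) a[fast]=0 → fast++
(s=2,f=3) a[fast]=0 → fast++
(s=2,f=4) a[fast]=8≠0 swap→a[2]=8 → slow++,fast++
(s=3,f=5) a[fast]=0 → fast++
(s=3,f=6) a[fast]=0 → fast++
(s=3,f=7) a[fast]=0 → fast++
(s=3,f=8) a[fast]=7≠0 swap→a[3]=7 → slow++,fast++
(s=4,f=9) a[fast]=0 → fast++
(s=4,f=10) a[fast]=0 → fast++
(s=4,f=11) a[fast]=0 → fast++
(s=4,f=12) a[fast]=0 → fast++
(s=4,f=13) a[fast]=0 → fast++
(s=4,f=14) a[fast]=0 → fast++
(s=4,f=15) a[fast]=0 → fast++
(s=4,f=16) a[fast]=9≠0 swap→a[4]=9 → slow++,fast++
(s=5,f=17) a[fast]=0 → fast++
(s=5,f=18) a[fast]=0 → fast++
(s=5,f=19) a[fast]=0 → fast++
(s=5,f=20) a[fast]=1≠0 swap→a[5]=1 → slow++,fast++

[9, 8, 7, 9, 1, 0, 0, 0, 0, 0, 0, 0, 0, 0, 0, 0, 0, 0, 0, 0]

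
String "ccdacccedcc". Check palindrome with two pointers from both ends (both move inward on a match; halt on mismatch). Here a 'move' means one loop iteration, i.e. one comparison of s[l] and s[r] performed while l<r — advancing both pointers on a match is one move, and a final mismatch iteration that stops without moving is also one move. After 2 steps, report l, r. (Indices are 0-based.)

l=0 r=10: 'c'=='c', l++,r--
l=1 r=9: 'c'=='c', l++,r--

l=2, r=8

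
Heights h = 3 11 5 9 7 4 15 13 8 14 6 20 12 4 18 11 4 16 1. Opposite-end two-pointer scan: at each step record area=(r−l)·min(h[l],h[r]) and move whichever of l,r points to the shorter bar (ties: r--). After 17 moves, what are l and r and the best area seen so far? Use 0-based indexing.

l=11, r=12, best area=176

l=0 r=18: min(3,1)*18=18 best=18 *, r--
l=0 r=17: min(3,16)*17=51 best=51 *, l++
l=1 r=17: min(11,16)*16=176 best=176 *, l++
l=2 r=17: min(5,16)*15=75 best=176, l++
l=3 r=17: min(9,16)*14=126 best=176, l++
l=4 r=17: min(7,16)*13=91 best=176, l++
l=5 r=17: min(4,16)*12=48 best=176, l++
l=6 r=17: min(15,16)*11=165 best=176, l++
l=7 r=17: min(13,16)*10=130 best=176, l++
l=8 r=17: min(8,16)*9=72 best=176, l++
l=9 r=17: min(14,16)*8=112 best=176, l++
l=10 r=17: min(6,16)*7=42 best=176, l++
l=11 r=17: min(20,16)*6=96 best=176, r--
l=11 r=16: min(20,4)*5=20 best=176, r--
l=11 r=15: min(20,11)*4=44 best=176, r--
l=11 r=14: min(20,18)*3=54 best=176, r--
l=11 r=13: min(20,4)*2=8 best=176, r--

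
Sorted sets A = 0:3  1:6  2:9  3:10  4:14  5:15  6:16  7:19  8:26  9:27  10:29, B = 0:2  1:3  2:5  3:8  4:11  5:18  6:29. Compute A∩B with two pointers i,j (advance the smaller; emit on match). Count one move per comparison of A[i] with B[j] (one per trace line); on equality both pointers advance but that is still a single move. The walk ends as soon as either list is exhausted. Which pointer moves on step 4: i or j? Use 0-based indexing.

i

[i=0,j=0] 3>2 → j++
[i=0,j=1] 3==3 emit → i++,j++
[i=1,j=2] 6>5 → j++
[i=1,j=3] 6<8 → i++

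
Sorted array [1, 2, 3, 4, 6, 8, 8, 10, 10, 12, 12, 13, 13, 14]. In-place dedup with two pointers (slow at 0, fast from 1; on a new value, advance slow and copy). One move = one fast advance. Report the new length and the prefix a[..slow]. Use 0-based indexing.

(s=0,f=1) a[fast]=2≠a[slow]=1 write a[1]=2 → slow++,fast++
(s=1,f=2) a[fast]=3≠a[slow]=2 write a[2]=3 → slow++,fast++
(s=2,f=3) a[fast]=4≠a[slow]=3 write a[3]=4 → slow++,fast++
(s=3,f=4) a[fast]=6≠a[slow]=4 write a[4]=6 → slow++,fast++
(s=4,f=5) a[fast]=8≠a[slow]=6 write a[5]=8 → slow++,fast++
(s=5,f=6) a[fast]=8=a[slow] dup → fast++
(s=5,f=7) a[fast]=10≠a[slow]=8 write a[6]=10 → slow++,fast++
(s=6,f=8) a[fast]=10=a[slow] dup → fast++
(s=6,f=9) a[fast]=12≠a[slow]=10 write a[7]=12 → slow++,fast++
(s=7,f=10) a[fast]=12=a[slow] dup → fast++
(s=7,f=11) a[fast]=13≠a[slow]=12 write a[8]=13 → slow++,fast++
(s=8,f=12) a[fast]=13=a[slow] dup → fast++
(s=8,f=13) a[fast]=14≠a[slow]=13 write a[9]=14 → slow++,fast++

length 10; prefix = [1, 2, 3, 4, 6, 8, 10, 12, 13, 14]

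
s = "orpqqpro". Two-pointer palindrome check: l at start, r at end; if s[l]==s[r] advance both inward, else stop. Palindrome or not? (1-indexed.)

palindrome

l=1 r=8: 'o'=='o', l++,r--
l=2 r=7: 'r'=='r', l++,r--
l=3 r=6: 'p'=='p', l++,r--
l=4 r=5: 'q'=='q', l++,r--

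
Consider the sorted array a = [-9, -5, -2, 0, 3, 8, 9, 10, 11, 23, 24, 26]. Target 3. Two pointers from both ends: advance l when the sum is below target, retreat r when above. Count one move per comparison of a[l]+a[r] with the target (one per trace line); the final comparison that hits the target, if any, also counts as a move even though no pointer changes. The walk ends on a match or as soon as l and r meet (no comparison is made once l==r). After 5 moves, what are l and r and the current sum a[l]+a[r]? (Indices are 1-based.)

l=1 r=12: -9+26=17 >3, r--
l=1 r=11: -9+24=15 >3, r--
l=1 r=10: -9+23=14 >3, r--
l=1 r=9: -9+11=2 <3, l++
l=2 r=9: -5+11=6 >3, r--

l=2, r=8, sum=5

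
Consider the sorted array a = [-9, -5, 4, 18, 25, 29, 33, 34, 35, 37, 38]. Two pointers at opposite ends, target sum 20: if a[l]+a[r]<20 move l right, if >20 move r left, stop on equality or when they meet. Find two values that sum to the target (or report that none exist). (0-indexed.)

(-9, 29)

[0,10] -9+38=29 >20 → r--
[0,9] -9+37=28 >20 → r--
[0,8] -9+35=26 >20 → r--
[0,7] -9+34=25 >20 → r--
[0,6] -9+33=24 >20 → r--
[0,5] -9+29=20 → found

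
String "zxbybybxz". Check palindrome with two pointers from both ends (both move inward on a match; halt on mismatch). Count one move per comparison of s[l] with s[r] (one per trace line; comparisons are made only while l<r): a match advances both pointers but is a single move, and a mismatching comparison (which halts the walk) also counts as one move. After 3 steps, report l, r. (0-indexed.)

[0,8] 'z'=='z' → l++,r--
[1,7] 'x'=='x' → l++,r--
[2,6] 'b'=='b' → l++,r--

l=3, r=5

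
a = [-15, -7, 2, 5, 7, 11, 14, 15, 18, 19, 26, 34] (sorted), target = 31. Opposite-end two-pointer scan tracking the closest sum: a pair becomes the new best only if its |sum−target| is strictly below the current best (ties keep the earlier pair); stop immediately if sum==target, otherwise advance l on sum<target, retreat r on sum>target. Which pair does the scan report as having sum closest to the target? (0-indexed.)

pair (5, 26) with sum 31 (|Δ|=0)

l=0 r=11: -15+34=19 d=12 *, l++
l=1 r=11: -7+34=27 d=4 *, l++
l=2 r=11: 2+34=36 d=5, r--
l=2 r=10: 2+26=28 d=3 *, l++
l=3 r=10: 5+26=31 d=0 *, stop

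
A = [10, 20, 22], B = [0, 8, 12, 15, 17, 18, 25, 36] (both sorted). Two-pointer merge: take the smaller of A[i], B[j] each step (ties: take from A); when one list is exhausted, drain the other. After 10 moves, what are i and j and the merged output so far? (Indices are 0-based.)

i=0 j=0: A[i]=10>B[j]=0 take 0, j++
i=0 j=1: A[i]=10>B[j]=8 take 8, j++
i=0 j=2: A[i]=10<=B[j]=12 take 10, i++
i=1 j=2: A[i]=20>B[j]=12 take 12, j++
i=1 j=3: A[i]=20>B[j]=15 take 15, j++
i=1 j=4: A[i]=20>B[j]=17 take 17, j++
i=1 j=5: A[i]=20>B[j]=18 take 18, j++
i=1 j=6: A[i]=20<=B[j]=25 take 20, i++
i=2 j=6: A[i]=22<=B[j]=25 take 22, i++
i=3 j=6: A done, take B[j]=25, j++

i=3, j=7, merged so far=[0, 8, 10, 12, 15, 17, 18, 20, 22, 25]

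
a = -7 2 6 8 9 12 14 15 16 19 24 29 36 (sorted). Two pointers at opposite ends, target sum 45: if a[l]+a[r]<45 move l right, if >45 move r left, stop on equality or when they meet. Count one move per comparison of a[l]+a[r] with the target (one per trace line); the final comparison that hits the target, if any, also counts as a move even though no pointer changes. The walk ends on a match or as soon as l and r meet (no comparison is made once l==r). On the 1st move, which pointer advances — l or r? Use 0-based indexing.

l

[0,12] -7+36=29 <45 → l++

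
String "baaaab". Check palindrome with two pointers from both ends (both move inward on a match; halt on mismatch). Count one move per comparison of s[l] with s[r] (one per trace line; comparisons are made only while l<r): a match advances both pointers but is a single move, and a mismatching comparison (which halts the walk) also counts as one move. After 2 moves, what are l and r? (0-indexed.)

l=0 r=5: 'b'=='b', l++,r--
l=1 r=4: 'a'=='a', l++,r--

l=2, r=3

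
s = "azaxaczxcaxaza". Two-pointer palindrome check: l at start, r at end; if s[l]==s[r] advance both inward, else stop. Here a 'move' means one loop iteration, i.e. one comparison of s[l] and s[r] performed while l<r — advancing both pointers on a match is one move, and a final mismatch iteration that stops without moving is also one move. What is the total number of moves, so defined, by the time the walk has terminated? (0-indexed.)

l=0 r=13: 'a'=='a', l++,r--
l=1 r=12: 'z'=='z', l++,r--
l=2 r=11: 'a'=='a', l++,r--
l=3 r=10: 'x'=='x', l++,r--
l=4 r=9: 'a'=='a', l++,r--
l=5 r=8: 'c'=='c', l++,r--
l=6 r=7: 'z'!='x', stop

7 moves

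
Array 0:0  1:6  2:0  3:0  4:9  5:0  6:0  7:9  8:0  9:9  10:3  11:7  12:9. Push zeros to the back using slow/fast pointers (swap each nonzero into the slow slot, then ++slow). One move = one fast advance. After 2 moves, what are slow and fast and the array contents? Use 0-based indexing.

(s=0,f=0) a[fast]=0 → fast++
(s=0,f=1) a[fast]=6≠0 swap→a[0]=6 → slow++,fast++

slow=1, fast=2, a=[6, 0, 0, 0, 9, 0, 0, 9, 0, 9, 3, 7, 9]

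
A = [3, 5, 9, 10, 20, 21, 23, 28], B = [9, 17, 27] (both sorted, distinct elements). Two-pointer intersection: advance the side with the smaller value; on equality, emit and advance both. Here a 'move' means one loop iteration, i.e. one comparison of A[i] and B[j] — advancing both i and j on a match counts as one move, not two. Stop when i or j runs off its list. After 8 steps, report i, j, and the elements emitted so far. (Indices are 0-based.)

i=7, j=2, emitted=[9]

[i=0,j=0] 3<9 → i++
[i=1,j=0] 5<9 → i++
[i=2,j=0] 9==9 emit → i++,j++
[i=3,j=1] 10<17 → i++
[i=4,j=1] 20>17 → j++
[i=4,j=2] 20<27 → i++
[i=5,j=2] 21<27 → i++
[i=6,j=2] 23<27 → i++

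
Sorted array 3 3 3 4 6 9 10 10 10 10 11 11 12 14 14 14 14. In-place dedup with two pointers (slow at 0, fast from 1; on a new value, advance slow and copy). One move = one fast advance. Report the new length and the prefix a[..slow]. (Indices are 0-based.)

length 8; prefix = [3, 4, 6, 9, 10, 11, 12, 14]

slow=0 fast=1: a[fast]=3=a[slow] dup, fast++
slow=0 fast=2: a[fast]=3=a[slow] dup, fast++
slow=0 fast=3: a[fast]=4≠a[slow]=3 write a[1]=4, slow++,fast++
slow=1 fast=4: a[fast]=6≠a[slow]=4 write a[2]=6, slow++,fast++
slow=2 fast=5: a[fast]=9≠a[slow]=6 write a[3]=9, slow++,fast++
slow=3 fast=6: a[fast]=10≠a[slow]=9 write a[4]=10, slow++,fast++
slow=4 fast=7: a[fast]=10=a[slow] dup, fast++
slow=4 fast=8: a[fast]=10=a[slow] dup, fast++
slow=4 fast=9: a[fast]=10=a[slow] dup, fast++
slow=4 fast=10: a[fast]=11≠a[slow]=10 write a[5]=11, slow++,fast++
slow=5 fast=11: a[fast]=11=a[slow] dup, fast++
slow=5 fast=12: a[fast]=12≠a[slow]=11 write a[6]=12, slow++,fast++
slow=6 fast=13: a[fast]=14≠a[slow]=12 write a[7]=14, slow++,fast++
slow=7 fast=14: a[fast]=14=a[slow] dup, fast++
slow=7 fast=15: a[fast]=14=a[slow] dup, fast++
slow=7 fast=16: a[fast]=14=a[slow] dup, fast++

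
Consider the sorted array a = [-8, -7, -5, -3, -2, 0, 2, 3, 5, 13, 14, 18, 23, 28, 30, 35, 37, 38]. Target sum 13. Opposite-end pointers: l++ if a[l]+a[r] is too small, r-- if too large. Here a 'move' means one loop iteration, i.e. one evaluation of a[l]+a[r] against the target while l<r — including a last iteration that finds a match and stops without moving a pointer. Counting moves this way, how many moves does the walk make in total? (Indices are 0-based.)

l=0 r=17: -8+38=30 >13, r--
l=0 r=16: -8+37=29 >13, r--
l=0 r=15: -8+35=27 >13, r--
l=0 r=14: -8+30=22 >13, r--
l=0 r=13: -8+28=20 >13, r--
l=0 r=12: -8+23=15 >13, r--
l=0 r=11: -8+18=10 <13, l++
l=1 r=11: -7+18=11 <13, l++
l=2 r=11: -5+18=13, found

9 moves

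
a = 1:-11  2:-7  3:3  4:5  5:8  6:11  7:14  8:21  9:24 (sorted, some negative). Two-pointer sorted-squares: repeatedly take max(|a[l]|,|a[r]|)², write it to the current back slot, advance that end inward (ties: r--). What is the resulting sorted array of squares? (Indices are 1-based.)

l=1 r=9: |-11|<=|24| out[9]=576, r--
l=1 r=8: |-11|<=|21| out[8]=441, r--
l=1 r=7: |-11|<=|14| out[7]=196, r--
l=1 r=6: |-11|<=|11| out[6]=121, r--
l=1 r=5: |-11|>|8| out[5]=121, l++
l=2 r=5: |-7|<=|8| out[4]=64, r--
l=2 r=4: |-7|>|5| out[3]=49, l++
l=3 r=4: |3|<=|5| out[2]=25, r--
l=3 r=3: |3|<=|3| out[1]=9, r--

[9, 25, 49, 64, 121, 121, 196, 441, 576]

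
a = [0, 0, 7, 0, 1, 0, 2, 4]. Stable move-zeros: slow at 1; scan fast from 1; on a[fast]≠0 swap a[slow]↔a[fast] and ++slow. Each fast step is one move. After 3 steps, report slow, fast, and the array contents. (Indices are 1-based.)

slow=2, fast=4, a=[7, 0, 0, 0, 1, 0, 2, 4]

slow=1 fast=1: a[fast]=0, fast++
slow=1 fast=2: a[fast]=0, fast++
slow=1 fast=3: a[fast]=7≠0 swap→a[1]=7, slow++,fast++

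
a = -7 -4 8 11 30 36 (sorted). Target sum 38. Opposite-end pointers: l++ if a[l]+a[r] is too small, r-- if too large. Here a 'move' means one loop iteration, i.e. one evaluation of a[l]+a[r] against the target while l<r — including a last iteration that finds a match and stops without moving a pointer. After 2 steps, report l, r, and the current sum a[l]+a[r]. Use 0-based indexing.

[0,5] -7+36=29 <38 → l++
[1,5] -4+36=32 <38 → l++

l=2, r=5, sum=44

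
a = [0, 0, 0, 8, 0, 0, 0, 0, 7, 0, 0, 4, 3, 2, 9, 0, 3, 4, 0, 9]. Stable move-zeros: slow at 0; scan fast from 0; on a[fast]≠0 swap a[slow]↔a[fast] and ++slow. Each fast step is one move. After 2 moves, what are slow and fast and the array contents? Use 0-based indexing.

slow=0 fast=0: a[fast]=0, fast++
slow=0 fast=1: a[fast]=0, fast++

slow=0, fast=2, a=[0, 0, 0, 8, 0, 0, 0, 0, 7, 0, 0, 4, 3, 2, 9, 0, 3, 4, 0, 9]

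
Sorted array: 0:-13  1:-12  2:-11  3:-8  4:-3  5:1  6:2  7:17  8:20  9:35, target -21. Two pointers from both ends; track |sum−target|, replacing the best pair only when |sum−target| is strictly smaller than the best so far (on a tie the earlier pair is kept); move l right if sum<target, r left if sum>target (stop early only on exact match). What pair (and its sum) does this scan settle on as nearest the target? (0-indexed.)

pair (-13, -8) with sum -21 (|Δ|=0)

[0,9] -13+35=22 d=43 * → r--
[0,8] -13+20=7 d=28 * → r--
[0,7] -13+17=4 d=25 * → r--
[0,6] -13+2=-11 d=10 * → r--
[0,5] -13+1=-12 d=9 * → r--
[0,4] -13+-3=-16 d=5 * → r--
[0,3] -13+-8=-21 d=0 * → stop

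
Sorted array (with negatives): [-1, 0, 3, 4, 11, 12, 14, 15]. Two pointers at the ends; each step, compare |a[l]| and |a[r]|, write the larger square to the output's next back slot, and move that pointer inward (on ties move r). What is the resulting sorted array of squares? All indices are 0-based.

l=0 r=7: |-1|<=|15| out[7]=225, r--
l=0 r=6: |-1|<=|14| out[6]=196, r--
l=0 r=5: |-1|<=|12| out[5]=144, r--
l=0 r=4: |-1|<=|11| out[4]=121, r--
l=0 r=3: |-1|<=|4| out[3]=16, r--
l=0 r=2: |-1|<=|3| out[2]=9, r--
l=0 r=1: |-1|>|0| out[1]=1, l++
l=1 r=1: |0|<=|0| out[0]=0, r--

[0, 1, 9, 16, 121, 144, 196, 225]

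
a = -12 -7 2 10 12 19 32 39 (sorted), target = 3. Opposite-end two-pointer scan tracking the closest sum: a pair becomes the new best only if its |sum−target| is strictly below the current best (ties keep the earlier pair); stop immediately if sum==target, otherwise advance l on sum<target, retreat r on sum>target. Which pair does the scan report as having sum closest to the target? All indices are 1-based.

pair (-7, 10) with sum 3 (|Δ|=0)

[1,8] -12+39=27 d=24 * → r--
[1,7] -12+32=20 d=17 * → r--
[1,6] -12+19=7 d=4 * → r--
[1,5] -12+12=0 d=3 * → l++
[2,5] -7+12=5 d=2 * → r--
[2,4] -7+10=3 d=0 * → stop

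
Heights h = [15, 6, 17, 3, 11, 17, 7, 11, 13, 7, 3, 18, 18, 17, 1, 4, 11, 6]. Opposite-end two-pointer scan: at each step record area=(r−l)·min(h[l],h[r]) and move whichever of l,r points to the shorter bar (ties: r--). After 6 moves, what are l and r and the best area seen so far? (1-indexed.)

[1,18] min(15,6)*17=102 best=102 * → r--
[1,17] min(15,11)*16=176 best=176 * → r--
[1,16] min(15,4)*15=60 best=176 → r--
[1,15] min(15,1)*14=14 best=176 → r--
[1,14] min(15,17)*13=195 best=195 * → l++
[2,14] min(6,17)*12=72 best=195 → l++

l=3, r=14, best area=195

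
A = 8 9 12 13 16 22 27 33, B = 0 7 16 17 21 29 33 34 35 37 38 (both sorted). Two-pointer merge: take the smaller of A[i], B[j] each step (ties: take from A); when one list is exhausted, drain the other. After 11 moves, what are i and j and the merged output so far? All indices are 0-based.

i=6, j=5, merged so far=[0, 7, 8, 9, 12, 13, 16, 16, 17, 21, 22]

[i=0,j=0] A[i]=8>B[j]=0 take 0 → j++
[i=0,j=1] A[i]=8>B[j]=7 take 7 → j++
[i=0,j=2] A[i]=8<=B[j]=16 take 8 → i++
[i=1,j=2] A[i]=9<=B[j]=16 take 9 → i++
[i=2,j=2] A[i]=12<=B[j]=16 take 12 → i++
[i=3,j=2] A[i]=13<=B[j]=16 take 13 → i++
[i=4,j=2] A[i]=16<=B[j]=16 take 16 → i++
[i=5,j=2] A[i]=22>B[j]=16 take 16 → j++
[i=5,j=3] A[i]=22>B[j]=17 take 17 → j++
[i=5,j=4] A[i]=22>B[j]=21 take 21 → j++
[i=5,j=5] A[i]=22<=B[j]=29 take 22 → i++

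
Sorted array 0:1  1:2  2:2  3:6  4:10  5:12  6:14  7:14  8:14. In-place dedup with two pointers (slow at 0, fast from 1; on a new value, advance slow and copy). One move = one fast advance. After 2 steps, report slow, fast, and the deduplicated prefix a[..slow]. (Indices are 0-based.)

slow=1, fast=3, prefix=[1, 2]

(s=0,f=1) a[fast]=2≠a[slow]=1 write a[1]=2 → slow++,fast++
(s=1,f=2) a[fast]=2=a[slow] dup → fast++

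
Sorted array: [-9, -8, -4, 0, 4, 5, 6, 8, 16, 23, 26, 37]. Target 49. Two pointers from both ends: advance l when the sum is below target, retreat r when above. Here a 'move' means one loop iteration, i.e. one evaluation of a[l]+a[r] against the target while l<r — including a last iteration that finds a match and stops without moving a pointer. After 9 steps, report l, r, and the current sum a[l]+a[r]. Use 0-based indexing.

l=8, r=10, sum=42

l=0 r=11: -9+37=28 <49, l++
l=1 r=11: -8+37=29 <49, l++
l=2 r=11: -4+37=33 <49, l++
l=3 r=11: 0+37=37 <49, l++
l=4 r=11: 4+37=41 <49, l++
l=5 r=11: 5+37=42 <49, l++
l=6 r=11: 6+37=43 <49, l++
l=7 r=11: 8+37=45 <49, l++
l=8 r=11: 16+37=53 >49, r--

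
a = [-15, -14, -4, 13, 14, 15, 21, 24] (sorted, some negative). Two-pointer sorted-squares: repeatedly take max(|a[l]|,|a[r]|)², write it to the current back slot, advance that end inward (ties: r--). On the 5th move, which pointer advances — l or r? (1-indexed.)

r

[1,8] |-15|<=|24| out[8]=576 → r--
[1,7] |-15|<=|21| out[7]=441 → r--
[1,6] |-15|<=|15| out[6]=225 → r--
[1,5] |-15|>|14| out[5]=225 → l++
[2,5] |-14|<=|14| out[4]=196 → r--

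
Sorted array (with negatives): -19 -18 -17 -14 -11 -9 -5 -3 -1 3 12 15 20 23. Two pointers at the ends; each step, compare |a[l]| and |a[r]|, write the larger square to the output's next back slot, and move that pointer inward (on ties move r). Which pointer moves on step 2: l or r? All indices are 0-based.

l=0 r=13: |-19|<=|23| out[13]=529, r--
l=0 r=12: |-19|<=|20| out[12]=400, r--

r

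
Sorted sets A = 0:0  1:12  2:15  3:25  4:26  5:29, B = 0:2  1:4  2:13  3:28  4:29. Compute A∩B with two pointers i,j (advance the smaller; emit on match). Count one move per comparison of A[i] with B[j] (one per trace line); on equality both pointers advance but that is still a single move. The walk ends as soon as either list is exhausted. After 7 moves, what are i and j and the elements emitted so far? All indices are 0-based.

[i=0,j=0] 0<2 → i++
[i=1,j=0] 12>2 → j++
[i=1,j=1] 12>4 → j++
[i=1,j=2] 12<13 → i++
[i=2,j=2] 15>13 → j++
[i=2,j=3] 15<28 → i++
[i=3,j=3] 25<28 → i++

i=4, j=3, emitted=[]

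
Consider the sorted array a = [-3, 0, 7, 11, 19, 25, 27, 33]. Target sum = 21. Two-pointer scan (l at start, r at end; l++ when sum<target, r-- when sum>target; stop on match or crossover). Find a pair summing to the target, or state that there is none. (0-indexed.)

no pair

l=0 r=7: -3+33=30 >21, r--
l=0 r=6: -3+27=24 >21, r--
l=0 r=5: -3+25=22 >21, r--
l=0 r=4: -3+19=16 <21, l++
l=1 r=4: 0+19=19 <21, l++
l=2 r=4: 7+19=26 >21, r--
l=2 r=3: 7+11=18 <21, l++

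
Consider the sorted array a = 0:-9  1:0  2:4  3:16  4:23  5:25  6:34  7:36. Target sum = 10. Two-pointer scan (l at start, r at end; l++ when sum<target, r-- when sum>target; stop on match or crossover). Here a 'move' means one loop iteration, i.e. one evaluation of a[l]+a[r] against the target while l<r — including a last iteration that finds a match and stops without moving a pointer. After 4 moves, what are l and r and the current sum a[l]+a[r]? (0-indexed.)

l=0 r=7: -9+36=27 >10, r--
l=0 r=6: -9+34=25 >10, r--
l=0 r=5: -9+25=16 >10, r--
l=0 r=4: -9+23=14 >10, r--

l=0, r=3, sum=7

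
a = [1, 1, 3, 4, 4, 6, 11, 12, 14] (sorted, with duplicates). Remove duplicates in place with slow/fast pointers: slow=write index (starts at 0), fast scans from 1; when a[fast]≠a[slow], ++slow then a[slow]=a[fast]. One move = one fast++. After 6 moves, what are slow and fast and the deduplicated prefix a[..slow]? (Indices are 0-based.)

slow=4, fast=7, prefix=[1, 3, 4, 6, 11]

slow=0 fast=1: a[fast]=1=a[slow] dup, fast++
slow=0 fast=2: a[fast]=3≠a[slow]=1 write a[1]=3, slow++,fast++
slow=1 fast=3: a[fast]=4≠a[slow]=3 write a[2]=4, slow++,fast++
slow=2 fast=4: a[fast]=4=a[slow] dup, fast++
slow=2 fast=5: a[fast]=6≠a[slow]=4 write a[3]=6, slow++,fast++
slow=3 fast=6: a[fast]=11≠a[slow]=6 write a[4]=11, slow++,fast++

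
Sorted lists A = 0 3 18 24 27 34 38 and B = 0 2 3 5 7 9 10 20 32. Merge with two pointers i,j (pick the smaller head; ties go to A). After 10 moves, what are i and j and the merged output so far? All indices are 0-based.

i=3, j=7, merged so far=[0, 0, 2, 3, 3, 5, 7, 9, 10, 18]

i=0 j=0: A[i]=0<=B[j]=0 take 0, i++
i=1 j=0: A[i]=3>B[j]=0 take 0, j++
i=1 j=1: A[i]=3>B[j]=2 take 2, j++
i=1 j=2: A[i]=3<=B[j]=3 take 3, i++
i=2 j=2: A[i]=18>B[j]=3 take 3, j++
i=2 j=3: A[i]=18>B[j]=5 take 5, j++
i=2 j=4: A[i]=18>B[j]=7 take 7, j++
i=2 j=5: A[i]=18>B[j]=9 take 9, j++
i=2 j=6: A[i]=18>B[j]=10 take 10, j++
i=2 j=7: A[i]=18<=B[j]=20 take 18, i++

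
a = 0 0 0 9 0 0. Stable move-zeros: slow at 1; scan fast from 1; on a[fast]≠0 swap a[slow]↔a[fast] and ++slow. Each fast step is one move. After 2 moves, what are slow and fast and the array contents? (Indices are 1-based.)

slow=1 fast=1: a[fast]=0, fast++
slow=1 fast=2: a[fast]=0, fast++

slow=1, fast=3, a=[0, 0, 0, 9, 0, 0]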